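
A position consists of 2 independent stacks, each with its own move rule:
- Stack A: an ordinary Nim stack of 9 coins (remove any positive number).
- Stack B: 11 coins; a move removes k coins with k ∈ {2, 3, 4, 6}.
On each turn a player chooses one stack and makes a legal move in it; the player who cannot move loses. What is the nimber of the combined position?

8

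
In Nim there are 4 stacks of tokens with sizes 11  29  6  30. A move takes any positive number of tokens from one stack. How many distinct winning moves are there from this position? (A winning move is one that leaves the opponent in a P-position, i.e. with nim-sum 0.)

Bitwise XOR of the heap sizes:
  01011  (11)
  11101  (29)
  00110  (6)
  11110  (30)
  -----
  01110  (14)
The overall nim-sum is X = 14. A stack of size p has a winning move iff p XOR X < p (reduce it to p XOR X).
  11: 11 XOR 14 = 5 < 11 — winning move (to 5).
  29: 29 XOR 14 = 19 < 29 — winning move (to 19).
  6: 6 XOR 14 = 8 ≥ 6 — no move.
  30: 30 XOR 14 = 16 < 30 — winning move (to 16).
That gives 3 winning moves.

3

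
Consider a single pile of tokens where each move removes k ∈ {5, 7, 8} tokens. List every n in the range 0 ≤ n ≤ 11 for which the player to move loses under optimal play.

0, 1, 2, 3, 4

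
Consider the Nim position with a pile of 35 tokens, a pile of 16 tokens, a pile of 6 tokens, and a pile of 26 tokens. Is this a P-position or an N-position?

N-position

In binary:
  100011  (35)
  010000  (16)
  000110  (6)
  011010  (26)
  ------
  101111  (47)
The nim-sum is 47 ≠ 0, so this is an N-position: the player to move can win.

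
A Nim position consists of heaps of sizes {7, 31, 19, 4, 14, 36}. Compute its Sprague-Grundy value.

Compute the nim-sum pairwise:
7 ^ 31 = 24
24 ^ 19 = 11
11 ^ 4 = 15
15 ^ 14 = 1
1 ^ 36 = 37

37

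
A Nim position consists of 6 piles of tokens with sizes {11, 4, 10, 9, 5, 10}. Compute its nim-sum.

3

Compute the nim-sum pairwise:
11 ⊕ 4 = 15
15 ⊕ 10 = 5
5 ⊕ 9 = 12
12 ⊕ 5 = 9
9 ⊕ 10 = 3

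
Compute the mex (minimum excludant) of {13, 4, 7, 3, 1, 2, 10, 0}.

The values 0, 1, 2, 3, 4 are all present; 5 is the first non-negative integer missing from the set.

5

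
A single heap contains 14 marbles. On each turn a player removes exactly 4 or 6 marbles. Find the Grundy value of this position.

Compute g(0), g(1), … for moves {4, 6}:
k:     0  1  2  3  4  5  6  7  8  9 10 11 12 13 14
g(k):  0  0  0  0  1  1  1  1  2  2  0  0  0  0  1
So g(14) = 1.

1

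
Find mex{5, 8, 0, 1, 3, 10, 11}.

2

The values 0, 1 are all present; 2 is the first non-negative integer missing from the set.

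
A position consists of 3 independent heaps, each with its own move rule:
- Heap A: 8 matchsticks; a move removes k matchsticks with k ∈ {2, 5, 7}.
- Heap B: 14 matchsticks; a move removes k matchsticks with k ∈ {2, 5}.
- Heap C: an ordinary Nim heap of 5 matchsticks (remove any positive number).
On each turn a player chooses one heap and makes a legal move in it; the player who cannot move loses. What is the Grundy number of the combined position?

7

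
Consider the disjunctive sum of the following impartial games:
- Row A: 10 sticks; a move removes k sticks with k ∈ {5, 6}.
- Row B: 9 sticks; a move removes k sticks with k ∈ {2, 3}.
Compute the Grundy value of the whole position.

0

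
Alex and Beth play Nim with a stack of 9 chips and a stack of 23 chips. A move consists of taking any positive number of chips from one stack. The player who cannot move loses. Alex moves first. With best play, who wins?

Compute the nim-sum pairwise:
9 ⊕ 23 = 30
The nim-sum is 30 ≠ 0, so this is an N-position: the player to move can win; Alex has a winning move.

Alex wins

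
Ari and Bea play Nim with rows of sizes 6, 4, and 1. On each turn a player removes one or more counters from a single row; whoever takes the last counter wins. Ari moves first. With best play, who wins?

Ari wins

In binary:
  110  (6)
  100  (4)
  001  (1)
  ---
  011  (3)
The nim-sum is 3 ≠ 0, so this is an N-position: the player to move can win; Ari has a winning move.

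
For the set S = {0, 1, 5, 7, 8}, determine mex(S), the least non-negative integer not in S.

The values 0, 1 are all present; 2 is the first non-negative integer missing from the set.

2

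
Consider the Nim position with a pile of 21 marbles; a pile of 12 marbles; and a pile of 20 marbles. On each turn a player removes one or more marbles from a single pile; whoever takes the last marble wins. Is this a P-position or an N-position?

Compute the nim-sum pairwise:
21 XOR 12 = 25
25 XOR 20 = 13
The nim-sum is 13 ≠ 0, so this is an N-position: the player to move can win.

N-position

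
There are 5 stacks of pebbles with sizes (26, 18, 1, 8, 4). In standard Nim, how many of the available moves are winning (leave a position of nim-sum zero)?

Nim-sum: 26 ⊕ 18 ⊕ 1 ⊕ 8 ⊕ 4 = 5.
The overall nim-sum is X = 5. A stack of size p has a winning move iff p XOR X < p (reduce it to p XOR X).
  26: 26 XOR 5 = 31 ≥ 26 — no move.
  18: 18 XOR 5 = 23 ≥ 18 — no move.
  1: 1 XOR 5 = 4 ≥ 1 — no move.
  8: 8 XOR 5 = 13 ≥ 8 — no move.
  4: 4 XOR 5 = 1 < 4 — winning move (to 1).
That gives 1 winning move.

1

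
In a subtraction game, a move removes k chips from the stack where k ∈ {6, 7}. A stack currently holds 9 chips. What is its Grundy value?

1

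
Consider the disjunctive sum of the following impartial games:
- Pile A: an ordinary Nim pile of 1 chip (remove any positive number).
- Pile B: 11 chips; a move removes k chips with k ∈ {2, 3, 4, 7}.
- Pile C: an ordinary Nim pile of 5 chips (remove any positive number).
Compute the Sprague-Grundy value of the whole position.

Pile A is a plain Nim pile of size 1, so its Grundy value is 1.
Build the Grundy sequence for pile B with g(k) = mex{g(k−s) : s ∈ {2, 3, 4, 7}, s ≤ k}:
k:     0  1  2  3  4  5  6  7  8  9 10 11
g(k):  0  0  1  1  2  2  0  3  1  4  2  0
So g(11) = 0.
Pile C is a plain Nim pile of size 5, so its Grundy value is 5.
By the Sprague-Grundy theorem, the Grundy value of a sum of independent games is the XOR of the component values.
Combined value = 1 XOR 0 XOR 5 = 4.

4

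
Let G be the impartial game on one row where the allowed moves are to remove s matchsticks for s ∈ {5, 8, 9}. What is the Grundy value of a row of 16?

0

Grundy values for subtraction set {5, 8, 9}:
k:     0  1  2  3  4  5  6  7  8  9 10 11 12 13 14 15 16
g(k):  0  0  0  0  0  1  1  1  1  1  2  2  2  2  0  0  0
So g(16) = 0.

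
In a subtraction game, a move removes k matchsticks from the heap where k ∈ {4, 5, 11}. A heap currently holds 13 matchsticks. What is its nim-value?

1

Build the Grundy sequence with g(k) = mex{g(k−s) : s ∈ {4, 5, 11}, s ≤ k}:
k:     0  1  2  3  4  5  6  7  8  9 10 11 12 13
g(k):  0  0  0  0  1  1  1  1  2  0  0  2  3  1
So g(13) = 1.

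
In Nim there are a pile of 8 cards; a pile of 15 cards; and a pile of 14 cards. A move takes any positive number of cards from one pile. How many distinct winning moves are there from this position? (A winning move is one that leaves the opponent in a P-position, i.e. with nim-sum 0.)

Nim-sum: 8 ^ 15 ^ 14 = 9.
The overall nim-sum is X = 9. A pile of size p has a winning move iff p XOR X < p (reduce it to p XOR X).
  8: 8 XOR 9 = 1 < 8 — winning move (to 1).
  15: 15 XOR 9 = 6 < 15 — winning move (to 6).
  14: 14 XOR 9 = 7 < 14 — winning move (to 7).
That gives 3 winning moves.

3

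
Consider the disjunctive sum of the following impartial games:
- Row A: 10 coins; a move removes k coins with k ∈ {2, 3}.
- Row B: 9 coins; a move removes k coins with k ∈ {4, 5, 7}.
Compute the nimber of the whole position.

Build the Grundy sequence for row A with g(k) = mex{g(k−s) : s ∈ {2, 3}, s ≤ k}:
g(0) = mex{} = 0
g(1) = mex{} = 0
g(2) = mex{0} = 1
g(3) = mex{0} = 1
g(4) = mex{0,1} = 2
g(5) = mex{1} = 0
g(6) = mex{1,2} = 0
g(7) = mex{0,2} = 1
g(8) = mex{0} = 1
g(9) = mex{0,1} = 2
g(10) = mex{1} = 0
So g(10) = 0.
Build the Grundy sequence for row B with g(k) = mex{g(k−s) : s ∈ {4, 5, 7}, s ≤ k}:
g(0) = mex{} = 0
g(1) = mex{} = 0
g(2) = mex{} = 0
g(3) = mex{} = 0
g(4) = mex{0} = 1
g(5) = mex{0} = 1
g(6) = mex{0} = 1
g(7) = mex{0} = 1
g(8) = mex{0,1} = 2
g(9) = mex{0,1} = 2
So g(9) = 2.
The value of a disjunctive sum is the nim-sum of the parts.
Combined value = 0 ⊕ 2 = 2.

2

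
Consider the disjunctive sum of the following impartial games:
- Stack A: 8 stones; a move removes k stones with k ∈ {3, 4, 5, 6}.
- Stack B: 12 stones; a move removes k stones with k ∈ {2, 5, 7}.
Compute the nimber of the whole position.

3

Grundy values for stack A (subtraction set {3, 4, 5, 6}):
g(0) = mex{} = 0
g(1) = mex{} = 0
g(2) = mex{} = 0
g(3) = mex{0} = 1
g(4) = mex{0} = 1
g(5) = mex{0} = 1
g(6) = mex{0,1} = 2
g(7) = mex{0,1} = 2
g(8) = mex{0,1} = 2
So g(8) = 2.
Build the Grundy sequence for stack B with g(k) = mex{g(k−s) : s ∈ {2, 5, 7}, s ≤ k}:
k:     0  1  2  3  4  5  6  7  8  9 10 11 12
g(k):  0  0  1  1  0  2  1  3  2  2  0  3  1
So g(12) = 1.
The value of a disjunctive sum is the nim-sum of the parts.
Combined value = 2 ⊕ 1 = 3.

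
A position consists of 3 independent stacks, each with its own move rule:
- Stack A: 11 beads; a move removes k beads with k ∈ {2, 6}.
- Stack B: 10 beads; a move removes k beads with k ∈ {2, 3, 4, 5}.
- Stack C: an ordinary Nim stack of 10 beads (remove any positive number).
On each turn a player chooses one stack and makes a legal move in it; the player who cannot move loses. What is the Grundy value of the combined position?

10

Grundy values for stack A (subtraction set {2, 6}):
g(0) = mex{} = 0
g(1) = mex{} = 0
g(2) = mex{0} = 1
g(3) = mex{0} = 1
g(4) = mex{1} = 0
g(5) = mex{1} = 0
g(6) = mex{0} = 1
g(7) = mex{0} = 1
g(8) = mex{1} = 0
g(9) = mex{1} = 0
g(10) = mex{0} = 1
g(11) = mex{0} = 1
So g(11) = 1.
Build the Grundy sequence for stack B with g(k) = mex{g(k−s) : s ∈ {2, 3, 4, 5}, s ≤ k}:
k:     0  1  2  3  4  5  6  7  8  9 10
g(k):  0  0  1  1  2  2  3  0  0  1  1
So g(10) = 1.
Stack C is a plain Nim stack of size 10, so its Grundy value is 10.
The value of a disjunctive sum is the nim-sum of the parts.
Combined value = 1 ⊕ 1 ⊕ 10 = 10.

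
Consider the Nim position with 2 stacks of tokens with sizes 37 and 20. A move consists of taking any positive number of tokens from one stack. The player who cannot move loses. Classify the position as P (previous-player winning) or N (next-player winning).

Compute the nim-sum pairwise:
37 XOR 20 = 49
The nim-sum is 49 ≠ 0, so this is an N-position: the player to move can win.

N-position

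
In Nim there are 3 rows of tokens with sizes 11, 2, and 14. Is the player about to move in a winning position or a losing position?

Nim-sum: 11 XOR 2 XOR 14 = 7.
The nim-sum is 7 ≠ 0, so this is an N-position: the player to move can win.

Winning position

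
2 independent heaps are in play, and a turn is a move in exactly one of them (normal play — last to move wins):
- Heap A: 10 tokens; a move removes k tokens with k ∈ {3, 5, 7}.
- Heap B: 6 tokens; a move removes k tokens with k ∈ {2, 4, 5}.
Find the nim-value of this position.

Grundy values for heap A (subtraction set {3, 5, 7}):
g(0) = mex{} = 0
g(1) = mex{} = 0
g(2) = mex{} = 0
g(3) = mex{0} = 1
g(4) = mex{0} = 1
g(5) = mex{0} = 1
g(6) = mex{0,1} = 2
g(7) = mex{0,1} = 2
g(8) = mex{0,1} = 2
g(9) = mex{0,1,2} = 3
g(10) = mex{1,2} = 0
So g(10) = 0.
Grundy values for heap B (subtraction set {2, 4, 5}):
k:     0  1  2  3  4  5  6
g(k):  0  0  1  1  2  2  3
So g(6) = 3.
The value of a disjunctive sum is the nim-sum of the parts.
Combined value = 0 ⊕ 3 = 3.

3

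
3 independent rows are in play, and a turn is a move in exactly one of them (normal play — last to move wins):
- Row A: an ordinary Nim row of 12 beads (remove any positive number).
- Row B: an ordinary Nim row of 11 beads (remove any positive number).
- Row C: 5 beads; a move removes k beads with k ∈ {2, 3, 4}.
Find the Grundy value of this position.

5

Row A is a plain Nim row of size 12, so its Grundy value is 12.
Row B is a plain Nim row of size 11, so its Grundy value is 11.
Build the Grundy sequence for row C with g(k) = mex{g(k−s) : s ∈ {2, 3, 4}, s ≤ k}:
g(0) = mex{} = 0
g(1) = mex{} = 0
g(2) = mex{0} = 1
g(3) = mex{0} = 1
g(4) = mex{0,1} = 2
g(5) = mex{0,1} = 2
So g(5) = 2.
The value of a disjunctive sum is the nim-sum of the parts.
Combined value = 12 ⊕ 11 ⊕ 2 = 5.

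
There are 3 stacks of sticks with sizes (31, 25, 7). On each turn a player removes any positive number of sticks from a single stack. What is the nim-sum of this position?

1

Bitwise XOR of the heap sizes:
  11111  (31)
  11001  (25)
  00111  (7)
  -----
  00001  (1)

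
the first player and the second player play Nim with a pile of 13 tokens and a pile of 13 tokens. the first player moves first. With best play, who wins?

In binary:
  1101  (13)
  1101  (13)
  ----
  0000  (0)
The nim-sum is 0, so this is a P-position: the player to move is in a losing position under optimal play; the first player is about to move from it and so loses — the second player wins.

the second player wins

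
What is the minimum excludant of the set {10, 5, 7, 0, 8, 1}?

The values 0, 1 are all present; 2 is the first non-negative integer missing from the set.

2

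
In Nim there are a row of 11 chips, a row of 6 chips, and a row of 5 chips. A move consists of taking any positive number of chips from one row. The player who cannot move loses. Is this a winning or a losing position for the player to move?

Nim-sum: 11 ⊕ 6 ⊕ 5 = 8.
The nim-sum is 8 ≠ 0, so this is an N-position: the player to move can win.

Winning position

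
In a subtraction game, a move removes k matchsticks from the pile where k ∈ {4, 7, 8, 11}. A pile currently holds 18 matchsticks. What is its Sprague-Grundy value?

0

Grundy values for subtraction set {4, 7, 8, 11}:
k:     0  1  2  3  4  5  6  7  8  9 10 11 12 13 14 15 16 17 18
g(k):  0  0  0  0  1  1  1  1  2  2  2  2  3  3  3  0  0  0  0
So g(18) = 0.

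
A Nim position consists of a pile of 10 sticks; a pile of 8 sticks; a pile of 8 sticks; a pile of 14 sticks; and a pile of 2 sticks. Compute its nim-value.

Nim-sum: 10 ⊕ 8 ⊕ 8 ⊕ 14 ⊕ 2 = 6.

6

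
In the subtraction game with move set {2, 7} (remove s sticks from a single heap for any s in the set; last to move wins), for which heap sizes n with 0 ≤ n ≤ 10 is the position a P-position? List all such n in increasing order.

0, 1, 4, 5, 9, 10

Build the Grundy sequence with g(k) = mex{g(k−s) : s ∈ {2, 7}, s ≤ k}:
g(0) = mex{} = 0
g(1) = mex{} = 0
g(2) = mex{0} = 1
g(3) = mex{0} = 1
g(4) = mex{1} = 0
g(5) = mex{1} = 0
g(6) = mex{0} = 1
g(7) = mex{0} = 1
g(8) = mex{0,1} = 2
g(9) = mex{1} = 0
g(10) = mex{1,2} = 0
The P-positions (g = 0) in 0..10 are 0, 1, 4, 5, 9, 10.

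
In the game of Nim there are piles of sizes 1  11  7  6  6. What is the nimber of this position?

13

Nim-sum: 1 ⊕ 11 ⊕ 7 ⊕ 6 ⊕ 6 = 13.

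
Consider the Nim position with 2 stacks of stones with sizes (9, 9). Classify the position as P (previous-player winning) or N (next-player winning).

P-position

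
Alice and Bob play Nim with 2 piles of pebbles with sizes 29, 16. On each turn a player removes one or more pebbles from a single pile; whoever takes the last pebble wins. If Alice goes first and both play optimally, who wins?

Alice wins

Nim-sum: 29 ⊕ 16 = 13.
The nim-sum is 13 ≠ 0, so this is an N-position: the player to move can win; Alice has a winning move.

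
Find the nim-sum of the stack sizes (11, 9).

2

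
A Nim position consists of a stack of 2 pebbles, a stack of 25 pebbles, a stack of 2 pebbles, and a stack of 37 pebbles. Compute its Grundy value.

Bitwise XOR of the heap sizes:
  000010  (2)
  011001  (25)
  000010  (2)
  100101  (37)
  ------
  111100  (60)

60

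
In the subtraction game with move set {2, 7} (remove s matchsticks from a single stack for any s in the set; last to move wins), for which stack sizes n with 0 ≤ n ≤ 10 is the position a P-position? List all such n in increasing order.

0, 1, 4, 5, 9, 10

Grundy values for subtraction set {2, 7}:
g(0) = mex{} = 0
g(1) = mex{} = 0
g(2) = mex{0} = 1
g(3) = mex{0} = 1
g(4) = mex{1} = 0
g(5) = mex{1} = 0
g(6) = mex{0} = 1
g(7) = mex{0} = 1
g(8) = mex{0,1} = 2
g(9) = mex{1} = 0
g(10) = mex{1,2} = 0
The P-positions (g = 0) in 0..10 are 0, 1, 4, 5, 9, 10.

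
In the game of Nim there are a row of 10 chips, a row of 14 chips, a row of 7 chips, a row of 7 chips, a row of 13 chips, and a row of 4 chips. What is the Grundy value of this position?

13

Nim-sum: 10 XOR 14 XOR 7 XOR 7 XOR 13 XOR 4 = 13.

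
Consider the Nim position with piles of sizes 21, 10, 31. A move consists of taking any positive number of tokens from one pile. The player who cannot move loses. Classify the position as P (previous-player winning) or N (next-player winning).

P-position

Compute the nim-sum pairwise:
21 ^ 10 = 31
31 ^ 31 = 0
The nim-sum is 0, so this is a P-position: the player to move is in a losing position under optimal play.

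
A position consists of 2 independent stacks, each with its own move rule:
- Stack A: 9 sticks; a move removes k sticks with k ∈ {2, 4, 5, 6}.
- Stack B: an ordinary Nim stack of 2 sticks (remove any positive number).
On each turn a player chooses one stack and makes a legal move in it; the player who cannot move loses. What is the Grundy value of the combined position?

2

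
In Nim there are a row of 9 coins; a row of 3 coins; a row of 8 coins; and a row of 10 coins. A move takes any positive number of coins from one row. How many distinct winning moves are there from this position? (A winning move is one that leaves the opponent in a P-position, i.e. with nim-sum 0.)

3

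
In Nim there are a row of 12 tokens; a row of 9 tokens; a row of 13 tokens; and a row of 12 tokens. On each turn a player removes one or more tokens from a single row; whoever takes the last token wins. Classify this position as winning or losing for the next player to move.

Winning position

Nim-sum: 12 ⊕ 9 ⊕ 13 ⊕ 12 = 4.
The nim-sum is 4 ≠ 0, so this is an N-position: the player to move can win.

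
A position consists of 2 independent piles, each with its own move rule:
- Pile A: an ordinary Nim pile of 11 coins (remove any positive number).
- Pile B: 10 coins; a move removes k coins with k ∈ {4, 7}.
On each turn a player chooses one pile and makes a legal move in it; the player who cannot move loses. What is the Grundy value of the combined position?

9

Pile A is a plain Nim pile of size 11, so its Grundy value is 11.
Build the Grundy sequence for pile B with g(k) = mex{g(k−s) : s ∈ {4, 7}, s ≤ k}:
g(0) = mex{} = 0
g(1) = mex{} = 0
g(2) = mex{} = 0
g(3) = mex{} = 0
g(4) = mex{0} = 1
g(5) = mex{0} = 1
g(6) = mex{0} = 1
g(7) = mex{0} = 1
g(8) = mex{0,1} = 2
g(9) = mex{0,1} = 2
g(10) = mex{0,1} = 2
So g(10) = 2.
The value of a disjunctive sum is the nim-sum of the parts.
Combined value = 11 XOR 2 = 9.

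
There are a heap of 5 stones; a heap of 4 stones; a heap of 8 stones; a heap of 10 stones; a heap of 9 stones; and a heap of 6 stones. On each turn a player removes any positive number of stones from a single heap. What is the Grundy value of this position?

Compute the nim-sum pairwise:
5 ⊕ 4 = 1
1 ⊕ 8 = 9
9 ⊕ 10 = 3
3 ⊕ 9 = 10
10 ⊕ 6 = 12

12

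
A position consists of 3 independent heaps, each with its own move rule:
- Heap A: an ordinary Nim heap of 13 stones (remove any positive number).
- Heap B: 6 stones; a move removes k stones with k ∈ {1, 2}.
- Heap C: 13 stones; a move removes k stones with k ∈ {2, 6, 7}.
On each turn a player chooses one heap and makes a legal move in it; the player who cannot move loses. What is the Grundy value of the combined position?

Heap A is a plain Nim heap of size 13, so its Grundy value is 13.
For heap B, compute g(0), g(1), … with moves {1, 2}:
g(0) = mex{} = 0
g(1) = mex{0} = 1
g(2) = mex{0,1} = 2
g(3) = mex{1,2} = 0
g(4) = mex{0,2} = 1
g(5) = mex{0,1} = 2
g(6) = mex{1,2} = 0
So g(6) = 0.
Build the Grundy sequence for heap C with g(k) = mex{g(k−s) : s ∈ {2, 6, 7}, s ≤ k}:
k:     0  1  2  3  4  5  6  7  8  9 10 11 12 13
g(k):  0  0  1  1  0  0  1  1  2  0  3  1  2  0
So g(13) = 0.
By the Sprague-Grundy theorem, the Grundy value of a sum of independent games is the XOR of the component values.
Combined value = 13 ⊕ 0 ⊕ 0 = 13.

13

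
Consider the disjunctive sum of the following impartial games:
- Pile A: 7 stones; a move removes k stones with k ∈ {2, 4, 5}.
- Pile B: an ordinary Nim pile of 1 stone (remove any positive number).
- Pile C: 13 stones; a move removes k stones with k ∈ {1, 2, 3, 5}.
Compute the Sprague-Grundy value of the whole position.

0

Build the Grundy sequence for pile A with g(k) = mex{g(k−s) : s ∈ {2, 4, 5}, s ≤ k}:
g(0) = mex{} = 0
g(1) = mex{} = 0
g(2) = mex{0} = 1
g(3) = mex{0} = 1
g(4) = mex{0,1} = 2
g(5) = mex{0,1} = 2
g(6) = mex{0,1,2} = 3
g(7) = mex{1,2} = 0
So g(7) = 0.
Pile B is a plain Nim pile of size 1, so its Grundy value is 1.
Grundy values for pile C (subtraction set {1, 2, 3, 5}):
k:     0  1  2  3  4  5  6  7  8  9 10 11 12 13
g(k):  0  1  2  3  0  1  2  3  0  1  2  3  0  1
So g(13) = 1.
The value of a disjunctive sum is the nim-sum of the parts.
Combined value = 0 ⊕ 1 ⊕ 1 = 0.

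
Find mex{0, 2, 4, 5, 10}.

0 is in the set but 1 is not, so the mex is 1.

1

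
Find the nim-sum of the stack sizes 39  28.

59

Compute the nim-sum pairwise:
39 ⊕ 28 = 59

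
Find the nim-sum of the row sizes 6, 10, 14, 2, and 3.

Compute the nim-sum pairwise:
6 XOR 10 = 12
12 XOR 14 = 2
2 XOR 2 = 0
0 XOR 3 = 3

3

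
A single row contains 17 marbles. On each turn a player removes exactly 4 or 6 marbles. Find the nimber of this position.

1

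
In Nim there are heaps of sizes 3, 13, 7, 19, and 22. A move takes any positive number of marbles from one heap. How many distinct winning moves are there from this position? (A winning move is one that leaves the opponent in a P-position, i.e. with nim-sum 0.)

In binary:
  00011  (3)
  01101  (13)
  00111  (7)
  10011  (19)
  10110  (22)
  -----
  01100  (12)
The overall nim-sum is X = 12. A heap of size p has a winning move iff p XOR X < p (reduce it to p XOR X).
  3: 3 XOR 12 = 15 ≥ 3 — no move.
  13: 13 XOR 12 = 1 < 13 — winning move (to 1).
  7: 7 XOR 12 = 11 ≥ 7 — no move.
  19: 19 XOR 12 = 31 ≥ 19 — no move.
  22: 22 XOR 12 = 26 ≥ 22 — no move.
That gives 1 winning move.

1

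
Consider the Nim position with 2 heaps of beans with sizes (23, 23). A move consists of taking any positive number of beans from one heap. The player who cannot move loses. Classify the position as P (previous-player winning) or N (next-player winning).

In binary:
  10111  (23)
  10111  (23)
  -----
  00000  (0)
The nim-sum is 0, so this is a P-position: the player to move is in a losing position under optimal play.

P-position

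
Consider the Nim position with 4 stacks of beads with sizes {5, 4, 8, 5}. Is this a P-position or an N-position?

N-position

Nim-sum: 5 ⊕ 4 ⊕ 8 ⊕ 5 = 12.
The nim-sum is 12 ≠ 0, so this is an N-position: the player to move can win.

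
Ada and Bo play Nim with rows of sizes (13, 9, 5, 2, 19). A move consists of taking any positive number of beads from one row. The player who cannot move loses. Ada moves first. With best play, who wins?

Ada wins

Nim-sum: 13 ^ 9 ^ 5 ^ 2 ^ 19 = 16.
The nim-sum is 16 ≠ 0, so this is an N-position: the player to move can win; Ada has a winning move.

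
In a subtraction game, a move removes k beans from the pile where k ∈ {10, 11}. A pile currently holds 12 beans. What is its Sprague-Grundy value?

Compute g(0), g(1), … for moves {10, 11}:
k:     0  1  2  3  4  5  6  7  8  9 10 11 12
g(k):  0  0  0  0  0  0  0  0  0  0  1  1  1
So g(12) = 1.

1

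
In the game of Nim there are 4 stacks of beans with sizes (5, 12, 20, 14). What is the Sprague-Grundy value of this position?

Compute the nim-sum pairwise:
5 ⊕ 12 = 9
9 ⊕ 20 = 29
29 ⊕ 14 = 19

19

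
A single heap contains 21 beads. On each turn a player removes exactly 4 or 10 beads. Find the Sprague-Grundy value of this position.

1

Grundy values for subtraction set {4, 10}:
k:     0  1  2  3  4  5  6  7  8  9 10 11 12 13 14 15 16 17 18 19 20 21
g(k):  0  0  0  0  1  1  1  1  0  0  2  2  1  1  0  0  0  0  1  1  1  1
So g(21) = 1.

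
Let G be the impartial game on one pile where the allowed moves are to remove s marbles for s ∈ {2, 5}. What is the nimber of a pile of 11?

0

Compute g(0), g(1), … for moves {2, 5}:
g(0) = mex{} = 0
g(1) = mex{} = 0
g(2) = mex{0} = 1
g(3) = mex{0} = 1
g(4) = mex{1} = 0
g(5) = mex{0,1} = 2
g(6) = mex{0} = 1
g(7) = mex{1,2} = 0
g(8) = mex{1} = 0
g(9) = mex{0} = 1
g(10) = mex{0,2} = 1
g(11) = mex{1} = 0
So g(11) = 0.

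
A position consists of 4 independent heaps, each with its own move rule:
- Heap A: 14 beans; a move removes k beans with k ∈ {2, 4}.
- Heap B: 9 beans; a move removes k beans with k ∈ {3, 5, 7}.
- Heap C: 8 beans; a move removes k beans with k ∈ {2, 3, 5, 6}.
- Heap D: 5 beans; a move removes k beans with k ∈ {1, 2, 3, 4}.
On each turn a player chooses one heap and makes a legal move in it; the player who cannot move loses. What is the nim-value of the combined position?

2

For heap A, compute g(0), g(1), … with moves {2, 4}:
g(0) = mex{} = 0
g(1) = mex{} = 0
g(2) = mex{0} = 1
g(3) = mex{0} = 1
g(4) = mex{0,1} = 2
g(5) = mex{0,1} = 2
g(6) = mex{1,2} = 0
g(7) = mex{1,2} = 0
g(8) = mex{0,2} = 1
g(9) = mex{0,2} = 1
g(10) = mex{0,1} = 2
g(11) = mex{0,1} = 2
g(12) = mex{1,2} = 0
g(13) = mex{1,2} = 0
g(14) = mex{0,2} = 1
So g(14) = 1.
For heap B, compute g(0), g(1), … with moves {3, 5, 7}:
k:     0  1  2  3  4  5  6  7  8  9
g(k):  0  0  0  1  1  1  2  2  2  3
So g(9) = 3.
For heap C, compute g(0), g(1), … with moves {2, 3, 5, 6}:
k:     0  1  2  3  4  5  6  7  8
g(k):  0  0  1  1  2  2  3  3  0
So g(8) = 0.
For heap D, compute g(0), g(1), … with moves {1, 2, 3, 4}:
g(0) = mex{} = 0
g(1) = mex{0} = 1
g(2) = mex{0,1} = 2
g(3) = mex{0,1,2} = 3
g(4) = mex{0,1,2,3} = 4
g(5) = mex{1,2,3,4} = 0
So g(5) = 0.
The value of a disjunctive sum is the nim-sum of the parts.
Combined value = 1 ⊕ 3 ⊕ 0 ⊕ 0 = 2.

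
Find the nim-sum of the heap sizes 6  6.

0

Nim-sum: 6 ⊕ 6 = 0.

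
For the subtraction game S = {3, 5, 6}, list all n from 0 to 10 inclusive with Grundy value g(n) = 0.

0, 1, 2, 9, 10

Build the Grundy sequence with g(k) = mex{g(k−s) : s ∈ {3, 5, 6}, s ≤ k}:
g(0) = mex{} = 0
g(1) = mex{} = 0
g(2) = mex{} = 0
g(3) = mex{0} = 1
g(4) = mex{0} = 1
g(5) = mex{0} = 1
g(6) = mex{0,1} = 2
g(7) = mex{0,1} = 2
g(8) = mex{0,1} = 2
g(9) = mex{1,2} = 0
g(10) = mex{1,2} = 0
The P-positions (g = 0) in 0..10 are 0, 1, 2, 9, 10.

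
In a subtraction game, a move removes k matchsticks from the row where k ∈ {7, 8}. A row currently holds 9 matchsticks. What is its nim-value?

1

Compute g(0), g(1), … for moves {7, 8}:
k:     0  1  2  3  4  5  6  7  8  9
g(k):  0  0  0  0  0  0  0  1  1  1
So g(9) = 1.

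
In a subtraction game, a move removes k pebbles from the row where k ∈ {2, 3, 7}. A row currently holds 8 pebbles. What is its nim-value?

1

Build the Grundy sequence with g(k) = mex{g(k−s) : s ∈ {2, 3, 7}, s ≤ k}:
g(0) = mex{} = 0
g(1) = mex{} = 0
g(2) = mex{0} = 1
g(3) = mex{0} = 1
g(4) = mex{0,1} = 2
g(5) = mex{1} = 0
g(6) = mex{1,2} = 0
g(7) = mex{0,2} = 1
g(8) = mex{0} = 1
So g(8) = 1.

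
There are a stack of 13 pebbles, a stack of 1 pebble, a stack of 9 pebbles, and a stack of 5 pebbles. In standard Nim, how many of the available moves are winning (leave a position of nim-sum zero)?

0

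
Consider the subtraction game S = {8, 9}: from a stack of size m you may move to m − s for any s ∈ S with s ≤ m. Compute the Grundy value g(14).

1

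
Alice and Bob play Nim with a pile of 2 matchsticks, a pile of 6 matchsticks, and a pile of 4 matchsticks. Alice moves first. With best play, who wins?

Bob wins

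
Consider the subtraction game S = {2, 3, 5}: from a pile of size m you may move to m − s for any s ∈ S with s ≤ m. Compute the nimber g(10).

1

Grundy values for subtraction set {2, 3, 5}:
g(0) = mex{} = 0
g(1) = mex{} = 0
g(2) = mex{0} = 1
g(3) = mex{0} = 1
g(4) = mex{0,1} = 2
g(5) = mex{0,1} = 2
g(6) = mex{0,1,2} = 3
g(7) = mex{1,2} = 0
g(8) = mex{1,2,3} = 0
g(9) = mex{0,2,3} = 1
g(10) = mex{0,2} = 1
So g(10) = 1.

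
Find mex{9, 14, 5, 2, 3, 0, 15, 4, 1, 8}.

The values 0, 1, 2, 3, 4, 5 are all present; 6 is the first non-negative integer missing from the set.

6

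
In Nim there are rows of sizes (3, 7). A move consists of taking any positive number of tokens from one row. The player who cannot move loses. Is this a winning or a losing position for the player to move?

Nim-sum: 3 ^ 7 = 4.
The nim-sum is 4 ≠ 0, so this is an N-position: the player to move can win.

Winning position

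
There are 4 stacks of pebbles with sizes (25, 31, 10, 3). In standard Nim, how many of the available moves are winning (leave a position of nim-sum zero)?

Compute the nim-sum pairwise:
25 ^ 31 = 6
6 ^ 10 = 12
12 ^ 3 = 15
The overall nim-sum is X = 15. A stack of size p has a winning move iff p XOR X < p (reduce it to p XOR X).
  25: 25 XOR 15 = 22 < 25 — winning move (to 22).
  31: 31 XOR 15 = 16 < 31 — winning move (to 16).
  10: 10 XOR 15 = 5 < 10 — winning move (to 5).
  3: 3 XOR 15 = 12 ≥ 3 — no move.
That gives 3 winning moves.

3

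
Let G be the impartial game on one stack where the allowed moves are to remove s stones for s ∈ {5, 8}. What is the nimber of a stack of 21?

Build the Grundy sequence with g(k) = mex{g(k−s) : s ∈ {5, 8}, s ≤ k}:
k:     0  1  2  3  4  5  6  7  8  9 10 11 12 13 14 15 16 17 18 19 20 21
g(k):  0  0  0  0  0  1  1  1  1  1  2  2  2  0  0  0  0  0  1  1  1  1
So g(21) = 1.

1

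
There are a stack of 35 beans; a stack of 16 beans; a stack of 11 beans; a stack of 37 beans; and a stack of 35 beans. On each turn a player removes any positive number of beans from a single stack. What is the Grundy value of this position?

62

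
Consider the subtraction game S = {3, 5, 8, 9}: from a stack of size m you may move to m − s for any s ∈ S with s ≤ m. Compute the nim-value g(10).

Compute g(0), g(1), … for moves {3, 5, 8, 9}:
k:     0  1  2  3  4  5  6  7  8  9 10
g(k):  0  0  0  1  1  1  2  2  2  3  3
So g(10) = 3.

3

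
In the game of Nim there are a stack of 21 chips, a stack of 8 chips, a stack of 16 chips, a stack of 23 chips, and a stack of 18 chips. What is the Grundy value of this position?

8

Compute the nim-sum pairwise:
21 XOR 8 = 29
29 XOR 16 = 13
13 XOR 23 = 26
26 XOR 18 = 8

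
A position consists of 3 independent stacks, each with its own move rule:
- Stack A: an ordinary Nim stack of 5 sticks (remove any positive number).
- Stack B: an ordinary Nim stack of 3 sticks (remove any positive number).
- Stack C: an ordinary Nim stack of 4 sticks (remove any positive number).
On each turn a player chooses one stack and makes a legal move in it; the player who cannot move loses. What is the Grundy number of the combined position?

Stack A is a plain Nim stack of size 5, so its Grundy value is 5.
Stack B is a plain Nim stack of size 3, so its Grundy value is 3.
Stack C is a plain Nim stack of size 4, so its Grundy value is 4.
The value of a disjunctive sum is the nim-sum of the parts.
Combined value = 5 ⊕ 3 ⊕ 4 = 2.

2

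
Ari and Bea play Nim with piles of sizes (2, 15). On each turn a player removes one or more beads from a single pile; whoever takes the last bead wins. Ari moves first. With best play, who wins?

Ari wins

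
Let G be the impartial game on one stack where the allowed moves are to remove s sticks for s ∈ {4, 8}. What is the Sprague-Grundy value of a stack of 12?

Compute g(0), g(1), … for moves {4, 8}:
k:     0  1  2  3  4  5  6  7  8  9 10 11 12
g(k):  0  0  0  0  1  1  1  1  2  2  2  2  0
So g(12) = 0.

0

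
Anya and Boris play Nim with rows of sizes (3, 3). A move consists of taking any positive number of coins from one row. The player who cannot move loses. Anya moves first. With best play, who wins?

Boris wins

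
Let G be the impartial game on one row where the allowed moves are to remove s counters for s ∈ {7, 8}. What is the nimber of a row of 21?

Build the Grundy sequence with g(k) = mex{g(k−s) : s ∈ {7, 8}, s ≤ k}:
k:     0  1  2  3  4  5  6  7  8  9 10 11 12 13 14 15 16 17 18 19 20 21
g(k):  0  0  0  0  0  0  0  1  1  1  1  1  1  1  2  0  0  0  0  0  0  0
So g(21) = 0.

0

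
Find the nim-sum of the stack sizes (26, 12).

Compute the nim-sum pairwise:
26 ^ 12 = 22

22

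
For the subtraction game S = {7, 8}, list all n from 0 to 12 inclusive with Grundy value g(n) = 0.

0, 1, 2, 3, 4, 5, 6

Compute g(0), g(1), … for moves {7, 8}:
g(0) = mex{} = 0
g(1) = mex{} = 0
g(2) = mex{} = 0
g(3) = mex{} = 0
g(4) = mex{} = 0
g(5) = mex{} = 0
g(6) = mex{} = 0
g(7) = mex{0} = 1
g(8) = mex{0} = 1
g(9) = mex{0} = 1
g(10) = mex{0} = 1
g(11) = mex{0} = 1
g(12) = mex{0} = 1
The P-positions (g = 0) in 0..12 are 0, 1, 2, 3, 4, 5, 6.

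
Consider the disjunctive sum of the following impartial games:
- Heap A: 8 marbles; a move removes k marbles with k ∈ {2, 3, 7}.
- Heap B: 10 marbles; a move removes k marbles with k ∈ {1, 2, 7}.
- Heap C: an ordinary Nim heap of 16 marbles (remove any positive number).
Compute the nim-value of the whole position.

16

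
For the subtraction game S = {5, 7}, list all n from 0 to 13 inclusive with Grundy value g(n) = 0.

0, 1, 2, 3, 4, 12, 13

Build the Grundy sequence with g(k) = mex{g(k−s) : s ∈ {5, 7}, s ≤ k}:
k:     0  1  2  3  4  5  6  7  8  9 10 11 12 13
g(k):  0  0  0  0  0  1  1  1  1  1  2  2  0  0
The P-positions (g = 0) in 0..13 are 0, 1, 2, 3, 4, 12, 13.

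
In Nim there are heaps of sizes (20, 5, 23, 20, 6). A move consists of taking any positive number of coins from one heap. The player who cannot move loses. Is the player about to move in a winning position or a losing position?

Winning position

Compute the nim-sum pairwise:
20 ^ 5 = 17
17 ^ 23 = 6
6 ^ 20 = 18
18 ^ 6 = 20
The nim-sum is 20 ≠ 0, so this is an N-position: the player to move can win.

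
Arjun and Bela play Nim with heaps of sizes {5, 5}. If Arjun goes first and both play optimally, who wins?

Bela wins

In binary:
  101  (5)
  101  (5)
  ---
  000  (0)
The nim-sum is 0, so this is a P-position: the player to move is in a losing position under optimal play; Arjun is about to move from it and so loses — Bela wins.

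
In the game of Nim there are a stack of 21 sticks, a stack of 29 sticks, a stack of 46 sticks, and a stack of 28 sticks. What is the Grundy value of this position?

58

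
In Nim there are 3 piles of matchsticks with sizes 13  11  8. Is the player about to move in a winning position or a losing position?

Winning position

Compute the nim-sum pairwise:
13 XOR 11 = 6
6 XOR 8 = 14
The nim-sum is 14 ≠ 0, so this is an N-position: the player to move can win.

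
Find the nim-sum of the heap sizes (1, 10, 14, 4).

1

Nim-sum: 1 XOR 10 XOR 14 XOR 4 = 1.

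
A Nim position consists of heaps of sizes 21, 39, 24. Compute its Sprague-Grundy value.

Nim-sum: 21 XOR 39 XOR 24 = 42.

42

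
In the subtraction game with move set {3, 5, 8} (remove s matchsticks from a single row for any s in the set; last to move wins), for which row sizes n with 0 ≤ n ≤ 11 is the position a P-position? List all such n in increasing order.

Build the Grundy sequence with g(k) = mex{g(k−s) : s ∈ {3, 5, 8}, s ≤ k}:
k:     0  1  2  3  4  5  6  7  8  9 10 11
g(k):  0  0  0  1  1  1  2  2  2  3  3  0
The P-positions (g = 0) in 0..11 are 0, 1, 2, 11.

0, 1, 2, 11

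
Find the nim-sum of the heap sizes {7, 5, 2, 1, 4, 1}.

4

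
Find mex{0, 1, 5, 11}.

2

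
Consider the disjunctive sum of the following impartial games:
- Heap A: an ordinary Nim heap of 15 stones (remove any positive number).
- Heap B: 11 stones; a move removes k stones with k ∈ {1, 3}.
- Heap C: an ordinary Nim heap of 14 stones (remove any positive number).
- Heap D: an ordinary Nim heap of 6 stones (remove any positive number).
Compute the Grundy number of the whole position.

6

Heap A is a plain Nim heap of size 15, so its Grundy value is 15.
For heap B, compute g(0), g(1), … with moves {1, 3}:
g(0) = mex{} = 0
g(1) = mex{0} = 1
g(2) = mex{1} = 0
g(3) = mex{0} = 1
g(4) = mex{1} = 0
g(5) = mex{0} = 1
g(6) = mex{1} = 0
g(7) = mex{0} = 1
g(8) = mex{1} = 0
g(9) = mex{0} = 1
g(10) = mex{1} = 0
g(11) = mex{0} = 1
So g(11) = 1.
Heap C is a plain Nim heap of size 14, so its Grundy value is 14.
Heap D is a plain Nim heap of size 6, so its Grundy value is 6.
By the Sprague-Grundy theorem, the Grundy value of a sum of independent games is the XOR of the component values.
Combined value = 15 ⊕ 1 ⊕ 14 ⊕ 6 = 6.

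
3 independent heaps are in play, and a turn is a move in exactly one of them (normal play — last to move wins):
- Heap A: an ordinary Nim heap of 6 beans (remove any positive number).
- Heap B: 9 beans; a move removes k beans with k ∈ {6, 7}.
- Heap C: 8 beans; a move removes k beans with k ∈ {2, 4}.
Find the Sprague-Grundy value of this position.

Heap A is a plain Nim heap of size 6, so its Grundy value is 6.
For heap B, compute g(0), g(1), … with moves {6, 7}:
g(0) = mex{} = 0
g(1) = mex{} = 0
g(2) = mex{} = 0
g(3) = mex{} = 0
g(4) = mex{} = 0
g(5) = mex{} = 0
g(6) = mex{0} = 1
g(7) = mex{0} = 1
g(8) = mex{0} = 1
g(9) = mex{0} = 1
So g(9) = 1.
Grundy values for heap C (subtraction set {2, 4}):
k:     0  1  2  3  4  5  6  7  8
g(k):  0  0  1  1  2  2  0  0  1
So g(8) = 1.
By the Sprague-Grundy theorem, the Grundy value of a sum of independent games is the XOR of the component values.
Combined value = 6 ⊕ 1 ⊕ 1 = 6.

6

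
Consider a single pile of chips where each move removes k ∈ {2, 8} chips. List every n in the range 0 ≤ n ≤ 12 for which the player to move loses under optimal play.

0, 1, 4, 5, 10, 11

Compute g(0), g(1), … for moves {2, 8}:
g(0) = mex{} = 0
g(1) = mex{} = 0
g(2) = mex{0} = 1
g(3) = mex{0} = 1
g(4) = mex{1} = 0
g(5) = mex{1} = 0
g(6) = mex{0} = 1
g(7) = mex{0} = 1
g(8) = mex{0,1} = 2
g(9) = mex{0,1} = 2
g(10) = mex{1,2} = 0
g(11) = mex{1,2} = 0
g(12) = mex{0} = 1
The P-positions (g = 0) in 0..12 are 0, 1, 4, 5, 10, 11.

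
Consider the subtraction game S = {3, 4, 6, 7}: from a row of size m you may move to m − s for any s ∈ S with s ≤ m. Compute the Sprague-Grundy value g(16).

Grundy values for subtraction set {3, 4, 6, 7}:
k:     0  1  2  3  4  5  6  7  8  9 10 11 12 13 14 15 16
g(k):  0  0  0  1  1  1  2  2  2  3  0  0  0  1  1  1  2
So g(16) = 2.

2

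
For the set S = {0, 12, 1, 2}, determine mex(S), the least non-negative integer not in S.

The values 0, 1, 2 are all present; 3 is the first non-negative integer missing from the set.

3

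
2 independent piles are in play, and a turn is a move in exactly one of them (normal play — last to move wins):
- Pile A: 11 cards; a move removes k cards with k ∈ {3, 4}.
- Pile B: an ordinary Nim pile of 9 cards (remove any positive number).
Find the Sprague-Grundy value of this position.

Build the Grundy sequence for pile A with g(k) = mex{g(k−s) : s ∈ {3, 4}, s ≤ k}:
k:     0  1  2  3  4  5  6  7  8  9 10 11
g(k):  0  0  0  1  1  1  2  0  0  0  1  1
So g(11) = 1.
Pile B is a plain Nim pile of size 9, so its Grundy value is 9.
The value of a disjunctive sum is the nim-sum of the parts.
Combined value = 1 ⊕ 9 = 8.

8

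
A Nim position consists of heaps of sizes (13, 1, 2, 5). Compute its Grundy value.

11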